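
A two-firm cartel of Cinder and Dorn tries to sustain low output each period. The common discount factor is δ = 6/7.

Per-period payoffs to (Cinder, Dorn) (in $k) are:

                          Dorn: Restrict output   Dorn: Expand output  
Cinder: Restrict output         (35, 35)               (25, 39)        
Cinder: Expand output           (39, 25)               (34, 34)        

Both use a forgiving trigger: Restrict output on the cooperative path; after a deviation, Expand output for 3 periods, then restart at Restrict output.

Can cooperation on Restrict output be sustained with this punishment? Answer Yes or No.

No

IC: δ+…+δ^3 ≥ (39−35)/(35−34) = 4.
At δ = 6/7: partial sum = 2.2216 < 4.0000. Cooperation not sustainable.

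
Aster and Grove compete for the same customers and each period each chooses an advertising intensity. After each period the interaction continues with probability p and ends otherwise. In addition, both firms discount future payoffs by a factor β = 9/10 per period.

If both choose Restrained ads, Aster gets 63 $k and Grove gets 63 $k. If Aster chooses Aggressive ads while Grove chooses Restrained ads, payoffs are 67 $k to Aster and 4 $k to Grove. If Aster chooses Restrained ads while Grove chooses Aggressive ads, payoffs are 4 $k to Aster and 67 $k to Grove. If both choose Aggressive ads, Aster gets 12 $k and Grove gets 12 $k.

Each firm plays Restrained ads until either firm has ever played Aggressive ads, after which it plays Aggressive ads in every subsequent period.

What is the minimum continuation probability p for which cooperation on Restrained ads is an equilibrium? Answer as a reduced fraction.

With continuation probability p and discount β, the effective per-period discount factor is βp.
Grim-trigger IC: βp ≥ (67−63)/(67−12) = 4/55.
So p ≥ (4/55)/(9/10) = 8/99.

8/99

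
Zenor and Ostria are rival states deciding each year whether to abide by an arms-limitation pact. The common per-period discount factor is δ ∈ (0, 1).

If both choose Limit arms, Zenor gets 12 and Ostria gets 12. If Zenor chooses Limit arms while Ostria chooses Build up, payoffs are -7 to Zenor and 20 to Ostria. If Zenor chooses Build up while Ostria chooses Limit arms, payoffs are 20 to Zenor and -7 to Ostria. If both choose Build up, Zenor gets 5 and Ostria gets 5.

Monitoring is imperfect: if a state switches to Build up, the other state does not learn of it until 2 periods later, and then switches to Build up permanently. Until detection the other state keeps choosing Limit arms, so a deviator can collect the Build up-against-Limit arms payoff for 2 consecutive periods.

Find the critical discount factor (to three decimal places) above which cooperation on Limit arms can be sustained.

A deviator earns 20 for 2 periods, then 5 forever; cooperating earns 12 forever. Multiplying the IC by (1−δ):
12 ≥ 20(1−δ^2) + 5δ^2, so 15·δ^2 ≥ 8 and δ^2 ≥ 8/15.
δ ≥ (8/15)^(1/2) ≈ 0.730.

0.730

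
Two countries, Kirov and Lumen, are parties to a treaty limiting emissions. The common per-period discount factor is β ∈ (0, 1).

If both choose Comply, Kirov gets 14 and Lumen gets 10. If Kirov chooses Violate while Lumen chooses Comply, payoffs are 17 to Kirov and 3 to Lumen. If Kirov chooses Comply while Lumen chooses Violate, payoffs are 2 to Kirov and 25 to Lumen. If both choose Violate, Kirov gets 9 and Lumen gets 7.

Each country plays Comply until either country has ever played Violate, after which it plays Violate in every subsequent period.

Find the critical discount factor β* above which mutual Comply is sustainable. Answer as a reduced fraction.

5/6

Kirov's threshold: (17−14)/(17−9) = 3/8.
Lumen's threshold: (25−10)/(25−7) = 5/6.
3/8 < 5/6, so Lumen binds and β* = 5/6.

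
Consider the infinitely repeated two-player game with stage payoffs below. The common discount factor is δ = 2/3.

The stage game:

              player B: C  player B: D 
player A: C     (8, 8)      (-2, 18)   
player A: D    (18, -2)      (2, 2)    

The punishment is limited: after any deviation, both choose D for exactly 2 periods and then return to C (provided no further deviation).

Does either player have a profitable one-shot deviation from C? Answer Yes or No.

A one-shot deviation gives 18 now, then 2 for 2 periods, then back to 8.
Gain from deviating: (18−8) today; loss: (8−2) in each of the next 2 periods.
No-deviation condition: (8−2)(δ+…+δ^2) ≥ 18−8, i.e. δ+…+δ^2 ≥ 5/3.
At δ = 2/3: δ+…+δ^2 = 1.1111 < 1.6667.
So cooperation is not sustainable.

Yes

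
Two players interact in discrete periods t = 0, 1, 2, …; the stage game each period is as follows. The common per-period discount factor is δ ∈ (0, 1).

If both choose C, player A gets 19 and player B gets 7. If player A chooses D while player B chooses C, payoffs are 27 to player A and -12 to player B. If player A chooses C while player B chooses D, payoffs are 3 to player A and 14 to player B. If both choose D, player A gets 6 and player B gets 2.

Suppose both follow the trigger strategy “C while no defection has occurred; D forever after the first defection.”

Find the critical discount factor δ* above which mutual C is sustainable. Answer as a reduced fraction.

7/12

For player A: deviation gain 27−19 = 8, per-period punishment loss 19−6 = 13. IC gives δ ≥ 8/21.
For player B: gain 7, loss 5 per period, so δ ≥ 7/12.
The tighter constraint is player B's, so cooperation needs δ ≥ 7/12.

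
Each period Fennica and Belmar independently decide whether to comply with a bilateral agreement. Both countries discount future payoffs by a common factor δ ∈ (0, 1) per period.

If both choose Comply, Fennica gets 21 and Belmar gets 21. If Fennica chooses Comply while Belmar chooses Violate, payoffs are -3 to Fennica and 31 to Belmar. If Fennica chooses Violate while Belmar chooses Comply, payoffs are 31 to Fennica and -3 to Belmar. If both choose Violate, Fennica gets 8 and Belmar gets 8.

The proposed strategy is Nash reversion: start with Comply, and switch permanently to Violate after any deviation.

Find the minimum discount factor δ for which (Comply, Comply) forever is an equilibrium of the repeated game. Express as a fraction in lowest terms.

21/(1−δ) ≥ 31 + 8δ/(1−δ)
21 ≥ 31 − 23δ
δ ≥ 10/23.

10/23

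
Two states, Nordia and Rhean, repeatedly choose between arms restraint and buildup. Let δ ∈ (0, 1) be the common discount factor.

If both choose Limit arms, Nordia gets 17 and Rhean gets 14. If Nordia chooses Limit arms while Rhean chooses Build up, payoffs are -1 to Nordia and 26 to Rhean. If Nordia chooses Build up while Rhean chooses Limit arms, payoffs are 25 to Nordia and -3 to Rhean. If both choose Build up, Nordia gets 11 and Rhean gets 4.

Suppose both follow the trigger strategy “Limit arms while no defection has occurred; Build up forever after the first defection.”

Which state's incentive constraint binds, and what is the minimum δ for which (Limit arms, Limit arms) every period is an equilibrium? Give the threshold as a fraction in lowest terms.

Nordia; δ ≥ 4/7

Nordia's threshold: (25−17)/(25−11) = 4/7.
Rhean's threshold: (26−14)/(26−4) = 6/11.
4/7 > 6/11, so Nordia binds and δ* = 4/7.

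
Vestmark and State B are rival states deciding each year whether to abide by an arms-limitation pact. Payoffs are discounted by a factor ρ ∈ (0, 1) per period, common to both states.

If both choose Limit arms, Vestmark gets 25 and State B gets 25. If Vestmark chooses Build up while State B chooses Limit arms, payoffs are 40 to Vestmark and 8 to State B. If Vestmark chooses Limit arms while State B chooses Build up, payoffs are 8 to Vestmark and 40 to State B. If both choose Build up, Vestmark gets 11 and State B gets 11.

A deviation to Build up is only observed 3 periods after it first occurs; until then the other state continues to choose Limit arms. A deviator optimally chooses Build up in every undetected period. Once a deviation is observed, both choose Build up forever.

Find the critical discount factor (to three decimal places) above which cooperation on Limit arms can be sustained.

0.803

Deviating for the 3 undetected periods gains 40−25 = 15 per period over cooperation, then loses 25−11 = 14 per period forever once punishment starts.
Gain: 15(1 + ρ + … + ρ^2); loss: 14·ρ^3/(1−ρ).
No profitable deviation ⇔ 15(1−ρ^3) ≤ 14·ρ^3, i.e. ρ^3 ≥ 15/(15+14) = 15/29.
Hence ρ ≥ (15/29)^(1/3) ≈ 0.803.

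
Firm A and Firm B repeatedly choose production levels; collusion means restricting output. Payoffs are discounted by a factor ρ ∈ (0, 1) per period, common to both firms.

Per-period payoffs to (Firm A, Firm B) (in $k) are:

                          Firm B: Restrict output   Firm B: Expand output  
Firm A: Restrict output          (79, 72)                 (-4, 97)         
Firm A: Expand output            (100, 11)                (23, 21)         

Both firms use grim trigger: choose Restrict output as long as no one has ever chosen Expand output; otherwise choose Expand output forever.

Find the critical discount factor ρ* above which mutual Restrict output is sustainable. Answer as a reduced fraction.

25/76

Firm A: cooperation gives 79 each period; deviation gives 100 once then 23 forever.
  79/(1−ρ) ≥ 100 + 23ρ/(1−ρ) ⇒ ρ ≥ 21/77 = 3/11.
Firm B: cooperation gives 72 each period; deviation gives 97 once then 21 forever.
  ρ ≥ 25/76.
Both must hold, so the binding constraint is Firm B's: ρ ≥ 25/76.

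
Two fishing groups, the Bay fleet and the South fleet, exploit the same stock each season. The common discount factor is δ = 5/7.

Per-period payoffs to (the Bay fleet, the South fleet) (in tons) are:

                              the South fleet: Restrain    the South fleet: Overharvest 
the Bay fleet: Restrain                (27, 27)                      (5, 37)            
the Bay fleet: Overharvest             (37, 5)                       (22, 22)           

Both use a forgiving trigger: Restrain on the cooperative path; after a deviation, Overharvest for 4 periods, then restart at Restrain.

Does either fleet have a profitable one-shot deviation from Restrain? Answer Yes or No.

Yes

Comparing payoff streams over the 5 periods until play realigns: cooperate → 27(1+δ+…+δ^4); deviate → 37 + 22(δ+…+δ^4).
Cooperation is sustained iff (27−22)(δ+…+δ^4) ≥ 37−27.
δ+…+δ^4 = 5/7·(1−(5/7)^4)/(1−5/7) = 1.8492, and (37−27)/(27−22) = 2.0000.
1.8492 < 2.0000, so cooperation is not sustainable.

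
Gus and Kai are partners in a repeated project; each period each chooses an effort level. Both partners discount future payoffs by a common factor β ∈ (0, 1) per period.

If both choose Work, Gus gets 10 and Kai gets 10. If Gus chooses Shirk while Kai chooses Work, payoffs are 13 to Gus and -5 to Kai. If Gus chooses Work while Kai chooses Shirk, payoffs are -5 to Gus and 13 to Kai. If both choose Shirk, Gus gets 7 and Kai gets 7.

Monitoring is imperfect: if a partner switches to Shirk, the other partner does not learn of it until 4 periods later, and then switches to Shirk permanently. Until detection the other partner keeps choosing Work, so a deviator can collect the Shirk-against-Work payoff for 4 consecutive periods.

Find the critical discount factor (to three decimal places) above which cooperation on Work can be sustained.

The best deviation is to choose Shirk for all 4 undetected periods, earning 13 each, then 7 forever once detected.
Deviation value: 13(1−β^4)/(1−β) + 7β^4/(1−β); cooperation value: 10/(1−β).
IC: 10 ≥ 13(1−β^4) + 7β^4 = 13 − 6β^4.
So β^4 ≥ 3/6 = 1/2, giving β ≥ (1/2)^(1/4) ≈ 0.841.

0.841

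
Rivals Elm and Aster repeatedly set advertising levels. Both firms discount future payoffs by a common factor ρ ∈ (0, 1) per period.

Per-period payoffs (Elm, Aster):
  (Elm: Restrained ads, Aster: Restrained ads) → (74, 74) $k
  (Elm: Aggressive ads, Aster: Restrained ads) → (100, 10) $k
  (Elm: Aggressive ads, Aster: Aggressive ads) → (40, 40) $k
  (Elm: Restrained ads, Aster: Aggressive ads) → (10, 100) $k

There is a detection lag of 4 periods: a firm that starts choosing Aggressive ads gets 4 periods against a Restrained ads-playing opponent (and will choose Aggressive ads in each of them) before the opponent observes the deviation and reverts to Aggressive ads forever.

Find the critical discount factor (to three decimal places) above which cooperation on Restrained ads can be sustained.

0.811

Deviating for the 4 undetected periods gains 100−74 = 26 per period over cooperation, then loses 74−40 = 34 per period forever once punishment starts.
Gain: 26(1 + ρ + … + ρ^3); loss: 34·ρ^4/(1−ρ).
No profitable deviation ⇔ 26(1−ρ^4) ≤ 34·ρ^4, i.e. ρ^4 ≥ 26/(26+34) = 13/30.
Hence ρ ≥ (13/30)^(1/4) ≈ 0.811.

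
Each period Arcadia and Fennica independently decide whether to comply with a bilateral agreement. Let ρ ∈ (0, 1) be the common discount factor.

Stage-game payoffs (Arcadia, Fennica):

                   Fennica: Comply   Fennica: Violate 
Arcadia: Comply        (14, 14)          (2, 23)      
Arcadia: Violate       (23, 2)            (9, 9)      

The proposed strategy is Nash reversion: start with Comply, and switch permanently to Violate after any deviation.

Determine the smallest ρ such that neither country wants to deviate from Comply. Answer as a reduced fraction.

Under grim trigger the critical discount factor is (T−C)/(T−P) with T = 23, C = 14, P = 9.
ρ* = (23−14)/(23−9) = 9/14.

9/14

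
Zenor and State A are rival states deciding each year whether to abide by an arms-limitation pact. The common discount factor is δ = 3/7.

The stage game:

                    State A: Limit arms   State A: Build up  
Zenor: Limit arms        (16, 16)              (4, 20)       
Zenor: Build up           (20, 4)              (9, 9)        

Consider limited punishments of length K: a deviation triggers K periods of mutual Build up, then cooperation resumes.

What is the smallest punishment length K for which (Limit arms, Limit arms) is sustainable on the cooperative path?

2

No profitable deviation requires (16−9)(δ+…+δ^K) ≥ 20−16, i.e. δ+…+δ^K ≥ 4/7 ≈ 0.5714.
With δ = 3/7, the partial sums are K=1: 0.4286, K=2: 0.6122.
K = 2 is the first length at which the sum reaches 0.5714.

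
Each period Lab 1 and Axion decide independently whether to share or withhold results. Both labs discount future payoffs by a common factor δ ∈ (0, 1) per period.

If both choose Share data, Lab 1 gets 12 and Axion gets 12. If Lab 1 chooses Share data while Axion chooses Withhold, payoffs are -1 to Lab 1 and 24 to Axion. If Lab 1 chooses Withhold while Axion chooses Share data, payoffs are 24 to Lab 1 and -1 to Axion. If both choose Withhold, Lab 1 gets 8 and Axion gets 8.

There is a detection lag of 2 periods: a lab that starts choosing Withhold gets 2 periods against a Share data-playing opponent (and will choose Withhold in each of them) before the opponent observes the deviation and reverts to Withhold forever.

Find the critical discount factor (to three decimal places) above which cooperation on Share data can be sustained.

0.866

The best deviation is to choose Withhold for all 2 undetected periods, earning 24 each, then 8 forever once detected.
Deviation value: 24(1−δ^2)/(1−δ) + 8δ^2/(1−δ); cooperation value: 12/(1−δ).
IC: 12 ≥ 24(1−δ^2) + 8δ^2 = 24 − 16δ^2.
So δ^2 ≥ 12/16 = 3/4, giving δ ≥ (3/4)^(1/2) ≈ 0.866.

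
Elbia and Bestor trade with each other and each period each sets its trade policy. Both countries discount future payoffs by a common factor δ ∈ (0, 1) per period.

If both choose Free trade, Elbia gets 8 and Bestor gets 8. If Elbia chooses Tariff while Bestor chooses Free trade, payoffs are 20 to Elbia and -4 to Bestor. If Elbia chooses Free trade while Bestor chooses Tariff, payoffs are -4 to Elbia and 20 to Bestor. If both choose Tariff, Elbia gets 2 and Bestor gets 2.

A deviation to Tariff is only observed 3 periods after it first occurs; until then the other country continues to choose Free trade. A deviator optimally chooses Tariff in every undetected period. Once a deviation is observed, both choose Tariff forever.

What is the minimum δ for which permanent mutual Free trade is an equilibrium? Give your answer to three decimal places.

0.874

The best deviation is to choose Tariff for all 3 undetected periods, earning 20 each, then 2 forever once detected.
Deviation value: 20(1−δ^3)/(1−δ) + 2δ^3/(1−δ); cooperation value: 8/(1−δ).
IC: 8 ≥ 20(1−δ^3) + 2δ^3 = 20 − 18δ^3.
So δ^3 ≥ 12/18 = 2/3, giving δ ≥ (2/3)^(1/3) ≈ 0.874.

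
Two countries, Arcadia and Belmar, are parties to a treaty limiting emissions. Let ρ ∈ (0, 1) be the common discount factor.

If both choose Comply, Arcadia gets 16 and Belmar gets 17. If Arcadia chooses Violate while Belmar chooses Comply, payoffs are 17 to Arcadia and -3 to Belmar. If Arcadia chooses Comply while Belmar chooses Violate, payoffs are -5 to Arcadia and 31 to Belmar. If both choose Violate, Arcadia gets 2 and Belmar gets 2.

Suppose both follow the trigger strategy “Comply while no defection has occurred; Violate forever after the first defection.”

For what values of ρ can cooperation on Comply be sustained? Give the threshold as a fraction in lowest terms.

14/29

Arcadia's threshold: (17−16)/(17−2) = 1/15.
Belmar's threshold: (31−17)/(31−2) = 14/29.
1/15 < 14/29, so Belmar binds and ρ* = 14/29.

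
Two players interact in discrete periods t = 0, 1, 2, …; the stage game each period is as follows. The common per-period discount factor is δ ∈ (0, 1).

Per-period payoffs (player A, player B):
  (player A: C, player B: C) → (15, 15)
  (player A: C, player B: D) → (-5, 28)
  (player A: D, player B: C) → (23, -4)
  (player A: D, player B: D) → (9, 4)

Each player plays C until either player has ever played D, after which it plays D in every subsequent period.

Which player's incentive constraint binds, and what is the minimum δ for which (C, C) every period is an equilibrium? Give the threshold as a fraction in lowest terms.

player A; δ ≥ 4/7

player A: cooperation gives 15 each period; deviation gives 23 once then 9 forever.
  15/(1−δ) ≥ 23 + 9δ/(1−δ) ⇒ δ ≥ 8/14 = 4/7.
player B: cooperation gives 15 each period; deviation gives 28 once then 4 forever.
  δ ≥ 13/24.
Both must hold, so the binding constraint is player A's: δ ≥ 4/7.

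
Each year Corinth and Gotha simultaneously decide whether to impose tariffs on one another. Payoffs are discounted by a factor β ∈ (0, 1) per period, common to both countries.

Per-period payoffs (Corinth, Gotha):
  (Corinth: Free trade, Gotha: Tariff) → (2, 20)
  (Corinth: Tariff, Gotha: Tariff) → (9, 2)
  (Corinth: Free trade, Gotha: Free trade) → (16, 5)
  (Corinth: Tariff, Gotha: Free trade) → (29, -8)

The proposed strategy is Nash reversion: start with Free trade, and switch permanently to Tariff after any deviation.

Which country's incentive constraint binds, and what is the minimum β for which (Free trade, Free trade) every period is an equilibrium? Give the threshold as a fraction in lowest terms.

Gotha; β ≥ 5/6

Corinth's threshold: (29−16)/(29−9) = 13/20.
Gotha's threshold: (20−5)/(20−2) = 5/6.
13/20 < 5/6, so Gotha binds and β* = 5/6.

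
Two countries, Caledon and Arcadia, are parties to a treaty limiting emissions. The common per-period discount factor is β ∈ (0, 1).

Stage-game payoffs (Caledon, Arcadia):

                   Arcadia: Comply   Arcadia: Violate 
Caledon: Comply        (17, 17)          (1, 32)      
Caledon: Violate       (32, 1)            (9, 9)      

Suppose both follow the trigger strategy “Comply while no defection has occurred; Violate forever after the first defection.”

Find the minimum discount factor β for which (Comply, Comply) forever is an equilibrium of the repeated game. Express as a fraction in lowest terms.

15/23

Cooperation forever yields 17 each period: 17/(1−β).
Deviating yields 32 once, then 9 forever: 32 + 9β/(1−β).
No profitable deviation requires 17/(1−β) ≥ 32 + 9β/(1−β).
Multiplying by (1−β): 17 ≥ 32(1−β) + 9β = 32 − 23β.
So 23β ≥ 15, i.e. β ≥ 15/23.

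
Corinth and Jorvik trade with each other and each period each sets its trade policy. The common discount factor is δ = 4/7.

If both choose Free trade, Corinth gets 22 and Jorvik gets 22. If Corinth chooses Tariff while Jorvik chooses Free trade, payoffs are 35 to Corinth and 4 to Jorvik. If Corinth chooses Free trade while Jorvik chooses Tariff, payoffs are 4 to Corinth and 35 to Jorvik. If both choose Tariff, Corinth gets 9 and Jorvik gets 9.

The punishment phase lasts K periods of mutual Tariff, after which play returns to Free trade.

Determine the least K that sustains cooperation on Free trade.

3

No profitable deviation requires (22−9)(δ+…+δ^K) ≥ 35−22, i.e. δ+…+δ^K ≥ 1 ≈ 1.0000.
With δ = 4/7, the partial sums are K=1: 0.5714, K=2: 0.8980, K=3: 1.0845.
K = 3 is the first length at which the sum reaches 1.0000.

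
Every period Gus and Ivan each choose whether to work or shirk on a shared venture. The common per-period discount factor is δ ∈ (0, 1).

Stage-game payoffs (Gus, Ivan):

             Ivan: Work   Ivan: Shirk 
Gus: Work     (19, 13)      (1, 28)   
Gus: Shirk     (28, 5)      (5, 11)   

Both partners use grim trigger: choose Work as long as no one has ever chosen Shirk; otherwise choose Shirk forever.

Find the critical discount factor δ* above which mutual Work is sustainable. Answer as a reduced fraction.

15/17

For Gus: deviation gain 28−19 = 9, per-period punishment loss 19−5 = 14. IC gives δ ≥ 9/23.
For Ivan: gain 15, loss 2 per period, so δ ≥ 15/17.
The tighter constraint is Ivan's, so cooperation needs δ ≥ 15/17.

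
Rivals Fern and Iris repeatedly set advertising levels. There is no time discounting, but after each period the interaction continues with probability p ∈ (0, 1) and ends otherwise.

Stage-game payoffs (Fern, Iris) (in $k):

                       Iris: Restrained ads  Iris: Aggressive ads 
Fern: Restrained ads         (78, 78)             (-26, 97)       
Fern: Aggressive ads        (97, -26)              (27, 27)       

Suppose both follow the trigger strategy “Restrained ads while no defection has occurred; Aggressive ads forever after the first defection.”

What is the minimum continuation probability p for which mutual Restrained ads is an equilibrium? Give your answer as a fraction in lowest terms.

Expected cooperation value is 78 + p·78 + p²·78 + … = 78/(1−p); deviation gives 97 + p·27/(1−p).
78 ≥ 97(1−p) + 27p ⇒ 70p ≥ 19 ⇒ p ≥ 19/70.

19/70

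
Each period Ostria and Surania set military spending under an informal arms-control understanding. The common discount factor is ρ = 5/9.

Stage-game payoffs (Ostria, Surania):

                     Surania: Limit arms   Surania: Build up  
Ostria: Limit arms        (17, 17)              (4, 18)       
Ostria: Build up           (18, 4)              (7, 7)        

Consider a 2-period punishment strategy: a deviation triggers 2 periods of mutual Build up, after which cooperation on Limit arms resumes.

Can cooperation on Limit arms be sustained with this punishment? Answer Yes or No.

Yes

A one-shot deviation gives 18 now, then 7 for 2 periods, then back to 17.
Gain from deviating: (18−17) today; loss: (17−7) in each of the next 2 periods.
No-deviation condition: (17−7)(ρ+…+ρ^2) ≥ 18−17, i.e. ρ+…+ρ^2 ≥ 1/10.
At ρ = 5/9: ρ+…+ρ^2 = 0.8642 ≥ 0.1000.
So cooperation is sustainable.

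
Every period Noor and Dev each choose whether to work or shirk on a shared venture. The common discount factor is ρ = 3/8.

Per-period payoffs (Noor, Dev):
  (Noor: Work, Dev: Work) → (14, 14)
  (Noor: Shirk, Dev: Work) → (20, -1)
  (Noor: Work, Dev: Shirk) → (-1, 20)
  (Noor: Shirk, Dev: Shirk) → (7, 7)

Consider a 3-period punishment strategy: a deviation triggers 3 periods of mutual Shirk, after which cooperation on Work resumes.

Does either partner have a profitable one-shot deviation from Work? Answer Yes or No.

Yes

IC: ρ+…+ρ^3 ≥ (20−14)/(14−7) = 6/7.
At ρ = 3/8: partial sum = 0.5684 < 0.8571. Cooperation not sustainable.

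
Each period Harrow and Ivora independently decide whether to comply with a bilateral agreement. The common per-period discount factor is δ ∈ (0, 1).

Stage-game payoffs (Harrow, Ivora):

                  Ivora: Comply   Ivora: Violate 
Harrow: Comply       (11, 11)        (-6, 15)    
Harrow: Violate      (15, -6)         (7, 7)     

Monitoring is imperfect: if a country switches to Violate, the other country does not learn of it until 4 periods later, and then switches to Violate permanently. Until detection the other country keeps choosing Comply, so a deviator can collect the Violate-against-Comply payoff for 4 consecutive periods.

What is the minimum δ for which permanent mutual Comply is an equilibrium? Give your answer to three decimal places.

The best deviation is to choose Violate for all 4 undetected periods, earning 15 each, then 7 forever once detected.
Deviation value: 15(1−δ^4)/(1−δ) + 7δ^4/(1−δ); cooperation value: 11/(1−δ).
IC: 11 ≥ 15(1−δ^4) + 7δ^4 = 15 − 8δ^4.
So δ^4 ≥ 4/8 = 1/2, giving δ ≥ (1/2)^(1/4) ≈ 0.841.

0.841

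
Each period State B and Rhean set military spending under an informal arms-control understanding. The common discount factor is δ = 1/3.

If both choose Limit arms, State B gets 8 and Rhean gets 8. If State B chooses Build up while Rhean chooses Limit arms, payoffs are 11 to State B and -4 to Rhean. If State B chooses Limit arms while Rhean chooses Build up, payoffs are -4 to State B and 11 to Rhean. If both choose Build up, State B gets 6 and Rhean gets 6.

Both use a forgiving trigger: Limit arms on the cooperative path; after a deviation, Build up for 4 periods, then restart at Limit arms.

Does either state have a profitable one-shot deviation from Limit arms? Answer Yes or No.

Yes

Comparing payoff streams over the 5 periods until play realigns: cooperate → 8(1+δ+…+δ^4); deviate → 11 + 6(δ+…+δ^4).
Cooperation is sustained iff (8−6)(δ+…+δ^4) ≥ 11−8.
δ+…+δ^4 = 1/3·(1−(1/3)^4)/(1−1/3) = 0.4938, and (11−8)/(8−6) = 1.5000.
0.4938 < 1.5000, so cooperation is not sustainable.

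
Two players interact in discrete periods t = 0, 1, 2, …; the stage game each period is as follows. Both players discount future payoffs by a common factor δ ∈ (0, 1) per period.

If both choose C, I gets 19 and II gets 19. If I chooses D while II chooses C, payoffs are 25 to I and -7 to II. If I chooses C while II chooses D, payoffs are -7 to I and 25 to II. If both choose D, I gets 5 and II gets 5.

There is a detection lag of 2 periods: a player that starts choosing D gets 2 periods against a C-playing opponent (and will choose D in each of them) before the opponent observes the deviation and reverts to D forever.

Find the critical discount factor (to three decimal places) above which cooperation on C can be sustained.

A deviator earns 25 for 2 periods, then 5 forever; cooperating earns 19 forever. Multiplying the IC by (1−δ):
19 ≥ 25(1−δ^2) + 5δ^2, so 20·δ^2 ≥ 6 and δ^2 ≥ 3/10.
δ ≥ (3/10)^(1/2) ≈ 0.548.

0.548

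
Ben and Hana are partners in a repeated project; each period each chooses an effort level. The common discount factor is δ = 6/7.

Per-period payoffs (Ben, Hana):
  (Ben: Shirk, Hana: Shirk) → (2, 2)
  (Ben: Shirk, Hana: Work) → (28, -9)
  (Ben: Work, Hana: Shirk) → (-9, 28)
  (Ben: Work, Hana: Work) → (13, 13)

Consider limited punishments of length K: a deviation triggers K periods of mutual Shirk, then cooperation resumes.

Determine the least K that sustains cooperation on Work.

No profitable deviation requires (13−2)(δ+…+δ^K) ≥ 28−13, i.e. δ+…+δ^K ≥ 15/11 ≈ 1.3636.
With δ = 6/7, the partial sums are K=1: 0.8571, K=2: 1.5918.
K = 2 is the first length at which the sum reaches 1.3636.

2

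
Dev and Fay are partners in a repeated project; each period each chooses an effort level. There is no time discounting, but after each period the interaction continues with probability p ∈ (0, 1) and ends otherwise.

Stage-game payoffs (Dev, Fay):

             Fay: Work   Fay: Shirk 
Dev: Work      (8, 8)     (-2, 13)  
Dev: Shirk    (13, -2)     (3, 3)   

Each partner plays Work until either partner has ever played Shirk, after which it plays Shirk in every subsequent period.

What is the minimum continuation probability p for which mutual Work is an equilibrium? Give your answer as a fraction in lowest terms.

1/2

Expected cooperation value is 8 + p·8 + p²·8 + … = 8/(1−p); deviation gives 13 + p·3/(1−p).
8 ≥ 13(1−p) + 3p ⇒ 10p ≥ 5 ⇒ p ≥ 5/10 = 1/2.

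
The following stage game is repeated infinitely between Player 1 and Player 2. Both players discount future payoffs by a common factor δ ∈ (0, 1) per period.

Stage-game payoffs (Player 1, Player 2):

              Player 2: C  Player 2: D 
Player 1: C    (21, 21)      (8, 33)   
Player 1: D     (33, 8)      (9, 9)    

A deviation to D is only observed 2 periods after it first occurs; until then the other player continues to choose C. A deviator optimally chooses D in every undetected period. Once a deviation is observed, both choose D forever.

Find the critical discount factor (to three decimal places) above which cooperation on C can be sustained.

A deviator earns 33 for 2 periods, then 9 forever; cooperating earns 21 forever. Multiplying the IC by (1−δ):
21 ≥ 33(1−δ^2) + 9δ^2, so 24·δ^2 ≥ 12 and δ^2 ≥ 1/2.
δ ≥ (1/2)^(1/2) ≈ 0.707.

0.707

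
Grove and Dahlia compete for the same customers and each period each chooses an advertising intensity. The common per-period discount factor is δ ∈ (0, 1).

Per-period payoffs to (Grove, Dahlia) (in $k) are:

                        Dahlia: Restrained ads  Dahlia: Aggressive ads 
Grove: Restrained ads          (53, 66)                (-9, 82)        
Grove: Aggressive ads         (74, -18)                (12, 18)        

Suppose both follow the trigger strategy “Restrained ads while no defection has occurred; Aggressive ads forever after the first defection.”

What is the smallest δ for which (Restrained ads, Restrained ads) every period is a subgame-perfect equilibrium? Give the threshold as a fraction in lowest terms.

For Grove: deviation gain 74−53 = 21, per-period punishment loss 53−12 = 41. IC gives δ ≥ 21/62.
For Dahlia: gain 16, loss 48 per period, so δ ≥ 16/64 = 1/4.
The tighter constraint is Grove's, so cooperation needs δ ≥ 21/62.

21/62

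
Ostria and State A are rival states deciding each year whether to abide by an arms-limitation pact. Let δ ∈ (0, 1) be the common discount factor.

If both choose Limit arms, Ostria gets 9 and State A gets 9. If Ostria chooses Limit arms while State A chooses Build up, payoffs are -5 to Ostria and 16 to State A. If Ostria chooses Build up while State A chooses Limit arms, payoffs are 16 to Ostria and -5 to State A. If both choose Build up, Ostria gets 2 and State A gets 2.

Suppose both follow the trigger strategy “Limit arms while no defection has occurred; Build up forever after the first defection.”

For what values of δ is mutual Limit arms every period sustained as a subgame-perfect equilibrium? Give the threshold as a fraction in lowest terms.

1/2

9/(1−δ) ≥ 16 + 2δ/(1−δ)
9 ≥ 16 − 14δ
δ ≥ 7/14 = 1/2.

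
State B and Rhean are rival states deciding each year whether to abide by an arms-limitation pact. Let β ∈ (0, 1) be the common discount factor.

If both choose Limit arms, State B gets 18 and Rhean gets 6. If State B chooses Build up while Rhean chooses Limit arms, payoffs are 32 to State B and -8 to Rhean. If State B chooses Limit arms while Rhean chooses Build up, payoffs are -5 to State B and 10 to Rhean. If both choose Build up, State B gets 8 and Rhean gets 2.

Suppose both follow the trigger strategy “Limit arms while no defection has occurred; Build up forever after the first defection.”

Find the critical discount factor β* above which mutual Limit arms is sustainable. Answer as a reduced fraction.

State B: cooperation gives 18 each period; deviation gives 32 once then 8 forever.
  18/(1−β) ≥ 32 + 8β/(1−β) ⇒ β ≥ 14/24 = 7/12.
Rhean: cooperation gives 6 each period; deviation gives 10 once then 2 forever.
  β ≥ 4/8 = 1/2.
Both must hold, so the binding constraint is State B's: β ≥ 7/12.

7/12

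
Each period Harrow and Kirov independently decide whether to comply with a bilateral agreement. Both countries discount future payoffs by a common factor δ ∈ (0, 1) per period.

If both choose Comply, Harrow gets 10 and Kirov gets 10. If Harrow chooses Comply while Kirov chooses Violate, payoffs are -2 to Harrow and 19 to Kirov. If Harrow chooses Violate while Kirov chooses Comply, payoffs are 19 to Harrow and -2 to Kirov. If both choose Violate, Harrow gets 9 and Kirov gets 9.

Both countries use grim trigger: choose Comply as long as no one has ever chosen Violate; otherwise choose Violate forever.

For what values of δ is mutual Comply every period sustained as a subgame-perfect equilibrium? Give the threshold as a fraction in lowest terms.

One-period gain from deviating is 19 − 10 = 9. The loss is 10 − 9 = 1 in every subsequent period, with present value 1·δ/(1−δ).
Deviation is unprofitable when 1·δ/(1−δ) ≥ 9, i.e. δ/(1−δ) ≥ 9.
Equivalently δ ≥ 9/(9+1) = 9/10.

9/10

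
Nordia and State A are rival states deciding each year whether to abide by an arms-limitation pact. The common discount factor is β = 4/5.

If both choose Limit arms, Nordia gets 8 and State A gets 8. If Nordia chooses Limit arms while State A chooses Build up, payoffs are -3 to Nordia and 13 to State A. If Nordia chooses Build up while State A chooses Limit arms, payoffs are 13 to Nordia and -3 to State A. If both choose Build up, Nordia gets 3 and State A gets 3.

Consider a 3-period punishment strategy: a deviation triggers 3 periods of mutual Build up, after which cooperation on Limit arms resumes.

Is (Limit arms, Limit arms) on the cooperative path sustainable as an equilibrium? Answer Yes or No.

A one-shot deviation gives 13 now, then 3 for 3 periods, then back to 8.
Gain from deviating: (13−8) today; loss: (8−3) in each of the next 3 periods.
No-deviation condition: (8−3)(β+…+β^3) ≥ 13−8, i.e. β+…+β^3 ≥ 1.
At β = 4/5: β+…+β^3 = 1.9520 ≥ 1.0000.
So cooperation is sustainable.

Yes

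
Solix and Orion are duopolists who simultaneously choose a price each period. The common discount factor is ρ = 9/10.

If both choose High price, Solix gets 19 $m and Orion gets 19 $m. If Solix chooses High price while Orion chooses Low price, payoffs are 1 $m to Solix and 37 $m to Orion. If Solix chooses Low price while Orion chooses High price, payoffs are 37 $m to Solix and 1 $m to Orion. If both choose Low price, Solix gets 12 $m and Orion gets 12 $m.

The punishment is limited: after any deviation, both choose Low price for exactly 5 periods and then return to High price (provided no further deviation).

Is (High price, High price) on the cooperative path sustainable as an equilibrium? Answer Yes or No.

Yes

IC: ρ+…+ρ^5 ≥ (37−19)/(19−12) = 18/7.
At ρ = 9/10: partial sum = 3.6856 ≥ 2.5714. Cooperation sustainable.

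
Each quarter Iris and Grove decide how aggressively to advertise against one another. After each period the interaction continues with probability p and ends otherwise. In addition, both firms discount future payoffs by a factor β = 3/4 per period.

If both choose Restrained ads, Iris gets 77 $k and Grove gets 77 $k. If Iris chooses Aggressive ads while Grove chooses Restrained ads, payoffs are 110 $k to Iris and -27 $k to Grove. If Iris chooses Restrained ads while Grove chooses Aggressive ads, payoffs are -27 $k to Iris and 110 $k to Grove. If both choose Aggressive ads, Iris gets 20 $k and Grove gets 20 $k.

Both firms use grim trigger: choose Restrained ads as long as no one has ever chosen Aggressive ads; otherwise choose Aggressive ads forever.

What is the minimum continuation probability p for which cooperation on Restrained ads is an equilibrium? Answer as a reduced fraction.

22/45

With continuation probability p and discount β, the effective per-period discount factor is βp.
Grim-trigger IC: βp ≥ (110−77)/(110−20) = 11/30.
So p ≥ (11/30)/(3/4) = 22/45.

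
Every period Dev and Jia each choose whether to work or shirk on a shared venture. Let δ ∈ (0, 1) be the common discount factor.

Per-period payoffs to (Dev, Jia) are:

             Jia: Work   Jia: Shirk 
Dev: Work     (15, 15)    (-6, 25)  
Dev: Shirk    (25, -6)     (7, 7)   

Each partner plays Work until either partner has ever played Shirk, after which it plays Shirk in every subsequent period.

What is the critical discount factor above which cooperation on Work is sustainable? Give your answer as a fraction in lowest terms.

5/9

15/(1−δ) ≥ 25 + 7δ/(1−δ)
15 ≥ 25 − 18δ
δ ≥ 10/18 = 5/9.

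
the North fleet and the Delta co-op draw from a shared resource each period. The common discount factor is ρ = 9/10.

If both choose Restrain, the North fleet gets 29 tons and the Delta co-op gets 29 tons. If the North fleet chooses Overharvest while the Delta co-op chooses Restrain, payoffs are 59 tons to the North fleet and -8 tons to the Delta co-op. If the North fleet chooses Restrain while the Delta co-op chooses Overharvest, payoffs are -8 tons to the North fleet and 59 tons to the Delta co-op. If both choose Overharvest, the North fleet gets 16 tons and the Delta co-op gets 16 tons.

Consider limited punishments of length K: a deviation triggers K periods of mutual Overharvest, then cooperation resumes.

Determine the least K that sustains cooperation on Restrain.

Need Σ_{k=1}^{K} ρ^k ≥ (59−29)/(29−16) = 2.3077 at ρ = 9/10.
At K = 2 the sum is 1.7100 < 2.3077; at K = 3 it is 2.4390 ≥ 2.3077.
So the minimum punishment length is K = 3.

3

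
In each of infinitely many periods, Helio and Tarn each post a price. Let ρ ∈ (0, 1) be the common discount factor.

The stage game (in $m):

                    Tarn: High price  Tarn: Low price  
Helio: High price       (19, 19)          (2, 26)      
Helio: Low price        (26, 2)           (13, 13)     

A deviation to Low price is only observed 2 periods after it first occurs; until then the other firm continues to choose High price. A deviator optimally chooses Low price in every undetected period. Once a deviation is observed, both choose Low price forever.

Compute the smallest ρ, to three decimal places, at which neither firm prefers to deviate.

0.734

A deviator earns 26 for 2 periods, then 13 forever; cooperating earns 19 forever. Multiplying the IC by (1−ρ):
19 ≥ 26(1−ρ^2) + 13ρ^2, so 13·ρ^2 ≥ 7 and ρ^2 ≥ 7/13.
ρ ≥ (7/13)^(1/2) ≈ 0.734.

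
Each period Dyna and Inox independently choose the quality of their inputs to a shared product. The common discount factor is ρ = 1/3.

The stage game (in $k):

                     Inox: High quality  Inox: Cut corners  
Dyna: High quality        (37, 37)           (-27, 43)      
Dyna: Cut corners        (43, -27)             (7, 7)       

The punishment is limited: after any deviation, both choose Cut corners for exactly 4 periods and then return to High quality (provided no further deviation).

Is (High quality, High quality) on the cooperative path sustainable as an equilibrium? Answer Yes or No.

A one-shot deviation gives 43 now, then 7 for 4 periods, then back to 37.
Gain from deviating: (43−37) today; loss: (37−7) in each of the next 4 periods.
No-deviation condition: (37−7)(ρ+…+ρ^4) ≥ 43−37, i.e. ρ+…+ρ^4 ≥ 1/5.
At ρ = 1/3: ρ+…+ρ^4 = 0.4938 ≥ 0.2000.
So cooperation is sustainable.

Yes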